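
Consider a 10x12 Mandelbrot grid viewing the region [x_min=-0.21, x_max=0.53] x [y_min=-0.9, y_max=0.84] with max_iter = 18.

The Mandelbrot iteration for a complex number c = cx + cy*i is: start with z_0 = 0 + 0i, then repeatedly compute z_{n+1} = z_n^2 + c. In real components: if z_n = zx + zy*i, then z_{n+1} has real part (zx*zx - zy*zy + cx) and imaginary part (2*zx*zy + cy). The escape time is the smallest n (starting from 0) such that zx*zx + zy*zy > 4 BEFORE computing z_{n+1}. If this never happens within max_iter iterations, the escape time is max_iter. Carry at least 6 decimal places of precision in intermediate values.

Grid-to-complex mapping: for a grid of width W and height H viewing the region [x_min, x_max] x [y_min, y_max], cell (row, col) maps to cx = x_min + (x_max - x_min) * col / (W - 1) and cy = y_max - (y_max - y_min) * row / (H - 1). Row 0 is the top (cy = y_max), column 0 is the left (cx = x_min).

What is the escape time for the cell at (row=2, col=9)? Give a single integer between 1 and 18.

z_0 = 0 + 0i, c = 0.5300 + 0.5236i
Iter 1: z = 0.5300 + 0.5236i, |z|^2 = 0.5551
Iter 2: z = 0.5367 + 1.0787i, |z|^2 = 1.4516
Iter 3: z = -0.3455 + 1.6815i, |z|^2 = 2.9469
Iter 4: z = -2.1781 + -0.6384i, |z|^2 = 5.1516
Escaped at iteration 4

Answer: 4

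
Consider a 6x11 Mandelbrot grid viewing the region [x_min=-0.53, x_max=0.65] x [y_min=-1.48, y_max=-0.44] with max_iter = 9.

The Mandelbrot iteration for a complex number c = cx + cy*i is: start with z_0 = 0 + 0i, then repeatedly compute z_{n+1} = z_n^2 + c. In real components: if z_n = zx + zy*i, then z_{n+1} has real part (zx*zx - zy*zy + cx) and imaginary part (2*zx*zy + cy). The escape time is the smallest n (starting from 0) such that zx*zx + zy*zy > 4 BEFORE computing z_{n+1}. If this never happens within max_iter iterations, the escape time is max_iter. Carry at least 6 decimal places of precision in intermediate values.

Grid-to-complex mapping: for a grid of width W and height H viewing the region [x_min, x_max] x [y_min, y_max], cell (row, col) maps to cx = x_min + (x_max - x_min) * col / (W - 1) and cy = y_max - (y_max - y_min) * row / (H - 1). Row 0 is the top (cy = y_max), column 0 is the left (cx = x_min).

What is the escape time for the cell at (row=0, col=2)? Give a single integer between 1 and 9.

z_0 = 0 + 0i, c = -0.0580 + -0.4400i
Iter 1: z = -0.0580 + -0.4400i, |z|^2 = 0.1970
Iter 2: z = -0.2482 + -0.3890i, |z|^2 = 0.2129
Iter 3: z = -0.1477 + -0.2469i, |z|^2 = 0.0828
Iter 4: z = -0.0971 + -0.3671i, |z|^2 = 0.1442
Iter 5: z = -0.1833 + -0.3687i, |z|^2 = 0.1695
Iter 6: z = -0.1603 + -0.3048i, |z|^2 = 0.1186
Iter 7: z = -0.1252 + -0.3423i, |z|^2 = 0.1328
Iter 8: z = -0.1595 + -0.3543i, |z|^2 = 0.1509

Answer: 9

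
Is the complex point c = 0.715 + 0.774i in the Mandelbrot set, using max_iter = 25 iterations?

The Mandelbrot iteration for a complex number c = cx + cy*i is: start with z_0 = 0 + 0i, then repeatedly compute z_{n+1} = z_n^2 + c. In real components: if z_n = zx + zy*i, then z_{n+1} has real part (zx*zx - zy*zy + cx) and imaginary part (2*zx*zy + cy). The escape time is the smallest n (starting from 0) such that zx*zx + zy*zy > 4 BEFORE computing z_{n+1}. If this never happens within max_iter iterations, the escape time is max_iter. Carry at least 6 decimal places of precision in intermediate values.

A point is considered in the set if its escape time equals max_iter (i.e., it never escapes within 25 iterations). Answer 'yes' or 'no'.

z_0 = 0 + 0i, c = 0.7150 + 0.7740i
Iter 1: z = 0.7150 + 0.7740i, |z|^2 = 1.1103
Iter 2: z = 0.6271 + 1.8808i, |z|^2 = 3.9308
Iter 3: z = -2.4292 + 3.1331i, |z|^2 = 15.7172
Escaped at iteration 3

Answer: no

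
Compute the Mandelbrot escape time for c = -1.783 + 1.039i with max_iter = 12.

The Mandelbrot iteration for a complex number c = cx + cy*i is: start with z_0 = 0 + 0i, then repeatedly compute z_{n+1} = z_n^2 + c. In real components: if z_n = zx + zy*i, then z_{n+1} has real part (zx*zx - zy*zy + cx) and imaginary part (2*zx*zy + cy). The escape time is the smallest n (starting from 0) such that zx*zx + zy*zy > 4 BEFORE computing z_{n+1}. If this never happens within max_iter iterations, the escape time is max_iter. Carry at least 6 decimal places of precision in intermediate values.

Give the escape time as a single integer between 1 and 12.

Answer: 1

Derivation:
z_0 = 0 + 0i, c = -1.7830 + 1.0390i
Iter 1: z = -1.7830 + 1.0390i, |z|^2 = 4.2586
Escaped at iteration 1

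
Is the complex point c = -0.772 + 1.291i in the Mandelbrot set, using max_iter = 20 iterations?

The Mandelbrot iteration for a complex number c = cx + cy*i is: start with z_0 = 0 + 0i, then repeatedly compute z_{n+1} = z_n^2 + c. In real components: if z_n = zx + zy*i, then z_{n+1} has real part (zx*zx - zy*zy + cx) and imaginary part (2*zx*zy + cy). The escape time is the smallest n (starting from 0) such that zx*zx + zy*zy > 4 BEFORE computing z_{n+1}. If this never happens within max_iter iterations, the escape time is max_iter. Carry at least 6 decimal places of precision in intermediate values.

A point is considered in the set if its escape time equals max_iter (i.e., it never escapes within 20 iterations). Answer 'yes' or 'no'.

Answer: no

Derivation:
z_0 = 0 + 0i, c = -0.7720 + 1.2910i
Iter 1: z = -0.7720 + 1.2910i, |z|^2 = 2.2627
Iter 2: z = -1.8427 + -0.7023i, |z|^2 = 3.8888
Iter 3: z = 2.1303 + 3.8793i, |z|^2 = 19.5869
Escaped at iteration 3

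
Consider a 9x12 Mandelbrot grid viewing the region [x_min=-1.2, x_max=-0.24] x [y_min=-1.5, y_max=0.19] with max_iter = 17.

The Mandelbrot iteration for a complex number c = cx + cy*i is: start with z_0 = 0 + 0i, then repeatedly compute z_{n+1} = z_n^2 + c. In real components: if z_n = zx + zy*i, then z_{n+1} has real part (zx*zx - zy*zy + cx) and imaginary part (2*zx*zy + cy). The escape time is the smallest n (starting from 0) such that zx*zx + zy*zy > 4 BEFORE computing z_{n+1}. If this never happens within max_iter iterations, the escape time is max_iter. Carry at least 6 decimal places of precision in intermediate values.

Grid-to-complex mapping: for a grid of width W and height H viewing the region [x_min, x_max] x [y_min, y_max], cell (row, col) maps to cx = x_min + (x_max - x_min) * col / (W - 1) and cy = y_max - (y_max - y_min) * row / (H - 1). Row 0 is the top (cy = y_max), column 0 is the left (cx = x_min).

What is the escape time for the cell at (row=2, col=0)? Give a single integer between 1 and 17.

Answer: 17

Derivation:
z_0 = 0 + 0i, c = -1.2000 + -0.1173i
Iter 1: z = -1.2000 + -0.1173i, |z|^2 = 1.4538
Iter 2: z = 0.2262 + 0.1642i, |z|^2 = 0.0781
Iter 3: z = -1.1758 + -0.0430i, |z|^2 = 1.3843
Iter 4: z = 0.1806 + -0.0162i, |z|^2 = 0.0329
Iter 5: z = -1.1677 + -0.1231i, |z|^2 = 1.3786
Iter 6: z = 0.1483 + 0.1703i, |z|^2 = 0.0510
Iter 7: z = -1.2070 + -0.0668i, |z|^2 = 1.4613
Iter 8: z = 0.2524 + 0.0440i, |z|^2 = 0.0656
Iter 9: z = -1.1382 + -0.0951i, |z|^2 = 1.3046
Iter 10: z = 0.0865 + 0.0992i, |z|^2 = 0.0173
Iter 11: z = -1.2024 + -0.1001i, |z|^2 = 1.4557
Iter 12: z = 0.2356 + 0.1235i, |z|^2 = 0.0708
Iter 13: z = -1.1597 + -0.0591i, |z|^2 = 1.3485
Iter 14: z = 0.1415 + 0.0198i, |z|^2 = 0.0204
Iter 15: z = -1.1804 + -0.1117i, |z|^2 = 1.4058
Iter 16: z = 0.1808 + 0.1464i, |z|^2 = 0.0541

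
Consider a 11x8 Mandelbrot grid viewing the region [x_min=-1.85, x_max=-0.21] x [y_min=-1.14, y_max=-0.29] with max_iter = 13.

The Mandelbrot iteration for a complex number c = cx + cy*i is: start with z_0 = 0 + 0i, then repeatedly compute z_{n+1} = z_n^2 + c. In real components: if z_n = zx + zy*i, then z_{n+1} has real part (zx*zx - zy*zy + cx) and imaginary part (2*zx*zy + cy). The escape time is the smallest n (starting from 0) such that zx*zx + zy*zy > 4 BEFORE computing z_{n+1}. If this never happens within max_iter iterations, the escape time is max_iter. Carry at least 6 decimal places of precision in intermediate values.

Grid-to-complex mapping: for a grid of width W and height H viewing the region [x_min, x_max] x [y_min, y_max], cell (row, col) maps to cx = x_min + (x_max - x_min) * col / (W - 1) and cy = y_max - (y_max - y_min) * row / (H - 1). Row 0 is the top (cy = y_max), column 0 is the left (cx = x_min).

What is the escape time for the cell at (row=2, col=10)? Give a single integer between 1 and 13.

Answer: 13

Derivation:
z_0 = 0 + 0i, c = -0.2100 + -0.5329i
Iter 1: z = -0.2100 + -0.5329i, |z|^2 = 0.3280
Iter 2: z = -0.4498 + -0.3091i, |z|^2 = 0.2979
Iter 3: z = -0.1032 + -0.2548i, |z|^2 = 0.0756
Iter 4: z = -0.2643 + -0.4803i, |z|^2 = 0.3005
Iter 5: z = -0.3708 + -0.2790i, |z|^2 = 0.2154
Iter 6: z = -0.1503 + -0.3259i, |z|^2 = 0.1288
Iter 7: z = -0.2936 + -0.4349i, |z|^2 = 0.2753
Iter 8: z = -0.3129 + -0.2775i, |z|^2 = 0.1749
Iter 9: z = -0.1891 + -0.3592i, |z|^2 = 0.1648
Iter 10: z = -0.3033 + -0.3970i, |z|^2 = 0.2496
Iter 11: z = -0.2756 + -0.2920i, |z|^2 = 0.1613
Iter 12: z = -0.2193 + -0.3719i, |z|^2 = 0.1864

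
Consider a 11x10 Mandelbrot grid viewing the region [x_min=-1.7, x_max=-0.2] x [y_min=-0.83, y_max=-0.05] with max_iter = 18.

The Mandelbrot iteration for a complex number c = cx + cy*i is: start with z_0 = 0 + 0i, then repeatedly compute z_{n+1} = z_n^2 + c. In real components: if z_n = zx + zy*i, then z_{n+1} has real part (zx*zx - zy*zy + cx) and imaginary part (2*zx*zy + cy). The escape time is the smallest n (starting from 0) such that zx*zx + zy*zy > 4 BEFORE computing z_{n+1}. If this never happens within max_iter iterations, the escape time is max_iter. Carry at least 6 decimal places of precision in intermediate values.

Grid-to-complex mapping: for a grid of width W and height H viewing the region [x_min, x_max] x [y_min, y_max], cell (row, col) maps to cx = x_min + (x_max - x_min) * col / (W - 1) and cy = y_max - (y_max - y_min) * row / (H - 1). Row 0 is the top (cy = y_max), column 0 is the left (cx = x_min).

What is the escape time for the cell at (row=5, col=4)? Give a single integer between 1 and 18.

Answer: 5

Derivation:
z_0 = 0 + 0i, c = -1.1000 + -0.4833i
Iter 1: z = -1.1000 + -0.4833i, |z|^2 = 1.4436
Iter 2: z = -0.1236 + 0.5800i, |z|^2 = 0.3517
Iter 3: z = -1.4211 + -0.6267i, |z|^2 = 2.4124
Iter 4: z = 0.5268 + 1.2980i, |z|^2 = 1.9622
Iter 5: z = -2.5072 + 0.8842i, |z|^2 = 7.0678
Escaped at iteration 5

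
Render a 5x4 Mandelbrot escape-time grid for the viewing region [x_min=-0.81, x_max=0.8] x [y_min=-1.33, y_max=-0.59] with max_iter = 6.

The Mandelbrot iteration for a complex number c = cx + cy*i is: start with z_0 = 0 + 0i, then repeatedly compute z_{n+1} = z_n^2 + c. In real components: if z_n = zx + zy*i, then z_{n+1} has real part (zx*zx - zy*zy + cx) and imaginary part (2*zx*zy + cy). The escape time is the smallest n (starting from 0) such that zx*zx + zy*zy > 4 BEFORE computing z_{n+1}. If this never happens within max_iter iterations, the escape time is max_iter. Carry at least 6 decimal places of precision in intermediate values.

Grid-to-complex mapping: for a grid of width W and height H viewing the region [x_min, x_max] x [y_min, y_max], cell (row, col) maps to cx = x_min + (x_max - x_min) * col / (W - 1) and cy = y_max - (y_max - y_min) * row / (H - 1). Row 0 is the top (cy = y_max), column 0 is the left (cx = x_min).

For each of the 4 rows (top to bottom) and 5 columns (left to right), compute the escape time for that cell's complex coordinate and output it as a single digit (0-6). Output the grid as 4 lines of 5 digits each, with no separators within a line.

(row=0, col=0): c = -0.8100 + -0.5900i → escape time 5
(row=0, col=1): c = -0.4075 + -0.5900i → escape time 6
(row=0, col=2): c = -0.0050 + -0.5900i → escape time 6
(row=0, col=3): c = 0.3975 + -0.5900i → escape time 6
(row=0, col=4): c = 0.8000 + -0.5900i → escape time 3
(row=1, col=0): c = -0.8100 + -0.8367i → escape time 4
(row=1, col=1): c = -0.4075 + -0.8367i → escape time 6
(row=1, col=2): c = -0.0050 + -0.8367i → escape time 6
(row=1, col=3): c = 0.3975 + -0.8367i → escape time 4
(row=1, col=4): c = 0.8000 + -0.8367i → escape time 2
(row=2, col=0): c = -0.8100 + -1.0833i → escape time 3
(row=2, col=1): c = -0.4075 + -1.0833i → escape time 4
(row=2, col=2): c = -0.0050 + -1.0833i → escape time 4
(row=2, col=3): c = 0.3975 + -1.0833i → escape time 2
(row=2, col=4): c = 0.8000 + -1.0833i → escape time 2
(row=3, col=0): c = -0.8100 + -1.3300i → escape time 2
(row=3, col=1): c = -0.4075 + -1.3300i → escape time 2
(row=3, col=2): c = -0.0050 + -1.3300i → escape time 2
(row=3, col=3): c = 0.3975 + -1.3300i → escape time 2
(row=3, col=4): c = 0.8000 + -1.3300i → escape time 2

Answer: 56663
46642
34422
22222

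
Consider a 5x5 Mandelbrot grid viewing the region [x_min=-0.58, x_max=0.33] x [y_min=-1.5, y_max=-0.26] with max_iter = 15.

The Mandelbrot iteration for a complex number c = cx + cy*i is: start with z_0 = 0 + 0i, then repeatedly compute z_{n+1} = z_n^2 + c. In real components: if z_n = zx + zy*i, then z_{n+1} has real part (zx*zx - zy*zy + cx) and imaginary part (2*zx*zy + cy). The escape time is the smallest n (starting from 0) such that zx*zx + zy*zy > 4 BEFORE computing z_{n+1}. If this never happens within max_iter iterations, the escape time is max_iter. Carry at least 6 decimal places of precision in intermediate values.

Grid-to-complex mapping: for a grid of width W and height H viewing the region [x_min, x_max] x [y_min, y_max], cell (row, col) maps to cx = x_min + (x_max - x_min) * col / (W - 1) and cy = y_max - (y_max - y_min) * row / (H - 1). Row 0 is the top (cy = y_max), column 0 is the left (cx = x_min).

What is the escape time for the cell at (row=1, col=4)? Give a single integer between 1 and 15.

Answer: 15

Derivation:
z_0 = 0 + 0i, c = 0.3300 + -0.5700i
Iter 1: z = 0.3300 + -0.5700i, |z|^2 = 0.4338
Iter 2: z = 0.1140 + -0.9462i, |z|^2 = 0.9083
Iter 3: z = -0.5523 + -0.7857i, |z|^2 = 0.9224
Iter 4: z = 0.0177 + 0.2979i, |z|^2 = 0.0891
Iter 5: z = 0.2416 + -0.5595i, |z|^2 = 0.3714
Iter 6: z = 0.0753 + -0.8403i, |z|^2 = 0.7118
Iter 7: z = -0.3704 + -0.6966i, |z|^2 = 0.6225
Iter 8: z = -0.0180 + -0.0539i, |z|^2 = 0.0032
Iter 9: z = 0.3274 + -0.5681i, |z|^2 = 0.4299
Iter 10: z = 0.1145 + -0.9420i, |z|^2 = 0.9004
Iter 11: z = -0.5442 + -0.7857i, |z|^2 = 0.9136
Iter 12: z = 0.0088 + 0.2852i, |z|^2 = 0.0814
Iter 13: z = 0.2487 + -0.5650i, |z|^2 = 0.3811
Iter 14: z = 0.0726 + -0.8511i, |z|^2 = 0.7296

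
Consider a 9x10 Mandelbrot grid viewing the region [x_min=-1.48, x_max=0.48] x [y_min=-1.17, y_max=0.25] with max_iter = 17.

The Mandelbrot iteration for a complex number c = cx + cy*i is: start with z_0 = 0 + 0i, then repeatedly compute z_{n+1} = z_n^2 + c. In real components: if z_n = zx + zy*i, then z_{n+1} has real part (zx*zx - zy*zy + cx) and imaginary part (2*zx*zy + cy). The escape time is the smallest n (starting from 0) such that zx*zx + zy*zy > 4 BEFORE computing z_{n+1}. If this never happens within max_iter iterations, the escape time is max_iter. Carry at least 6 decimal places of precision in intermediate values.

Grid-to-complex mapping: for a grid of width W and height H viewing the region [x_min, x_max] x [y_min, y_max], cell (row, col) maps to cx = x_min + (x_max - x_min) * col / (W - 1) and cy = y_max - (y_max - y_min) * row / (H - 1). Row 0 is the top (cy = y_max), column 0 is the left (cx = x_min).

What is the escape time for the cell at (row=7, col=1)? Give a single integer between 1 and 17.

Answer: 3

Derivation:
z_0 = 0 + 0i, c = -1.2350 + -0.8544i
Iter 1: z = -1.2350 + -0.8544i, |z|^2 = 2.2553
Iter 2: z = -0.4399 + 1.2560i, |z|^2 = 1.7711
Iter 3: z = -2.6192 + -1.9594i, |z|^2 = 10.6991
Escaped at iteration 3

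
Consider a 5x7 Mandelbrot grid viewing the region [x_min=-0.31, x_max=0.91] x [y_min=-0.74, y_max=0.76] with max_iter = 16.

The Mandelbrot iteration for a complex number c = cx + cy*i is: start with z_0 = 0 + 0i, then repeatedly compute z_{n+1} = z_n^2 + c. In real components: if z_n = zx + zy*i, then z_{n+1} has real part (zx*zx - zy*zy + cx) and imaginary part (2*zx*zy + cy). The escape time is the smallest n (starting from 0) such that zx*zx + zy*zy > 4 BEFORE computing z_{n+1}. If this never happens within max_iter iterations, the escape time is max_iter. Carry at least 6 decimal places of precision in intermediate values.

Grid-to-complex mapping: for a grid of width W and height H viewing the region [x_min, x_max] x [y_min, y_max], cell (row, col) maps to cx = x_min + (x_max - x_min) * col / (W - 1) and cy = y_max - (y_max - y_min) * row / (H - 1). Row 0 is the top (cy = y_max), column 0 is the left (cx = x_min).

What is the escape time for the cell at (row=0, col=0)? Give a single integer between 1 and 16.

z_0 = 0 + 0i, c = -0.3100 + 0.7600i
Iter 1: z = -0.3100 + 0.7600i, |z|^2 = 0.6737
Iter 2: z = -0.7915 + 0.2888i, |z|^2 = 0.7099
Iter 3: z = 0.2331 + 0.3028i, |z|^2 = 0.1460
Iter 4: z = -0.3474 + 0.9012i, |z|^2 = 0.9328
Iter 5: z = -1.0014 + 0.1339i, |z|^2 = 1.0208
Iter 6: z = 0.6749 + 0.4918i, |z|^2 = 0.6974
Iter 7: z = -0.0964 + 1.4239i, |z|^2 = 2.0367
Iter 8: z = -2.3281 + 0.4855i, |z|^2 = 5.6556
Escaped at iteration 8

Answer: 8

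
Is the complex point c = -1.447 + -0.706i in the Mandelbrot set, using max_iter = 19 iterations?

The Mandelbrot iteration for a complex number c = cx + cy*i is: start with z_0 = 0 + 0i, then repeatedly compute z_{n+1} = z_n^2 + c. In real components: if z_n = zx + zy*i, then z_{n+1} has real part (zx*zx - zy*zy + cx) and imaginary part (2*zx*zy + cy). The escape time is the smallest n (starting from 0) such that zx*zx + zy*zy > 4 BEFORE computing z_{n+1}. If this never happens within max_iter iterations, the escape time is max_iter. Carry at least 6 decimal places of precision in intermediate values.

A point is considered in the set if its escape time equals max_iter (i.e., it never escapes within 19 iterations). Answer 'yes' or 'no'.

Answer: no

Derivation:
z_0 = 0 + 0i, c = -1.4470 + -0.7060i
Iter 1: z = -1.4470 + -0.7060i, |z|^2 = 2.5922
Iter 2: z = 0.1484 + 1.3372i, |z|^2 = 1.8100
Iter 3: z = -3.2130 + -0.3092i, |z|^2 = 10.4189
Escaped at iteration 3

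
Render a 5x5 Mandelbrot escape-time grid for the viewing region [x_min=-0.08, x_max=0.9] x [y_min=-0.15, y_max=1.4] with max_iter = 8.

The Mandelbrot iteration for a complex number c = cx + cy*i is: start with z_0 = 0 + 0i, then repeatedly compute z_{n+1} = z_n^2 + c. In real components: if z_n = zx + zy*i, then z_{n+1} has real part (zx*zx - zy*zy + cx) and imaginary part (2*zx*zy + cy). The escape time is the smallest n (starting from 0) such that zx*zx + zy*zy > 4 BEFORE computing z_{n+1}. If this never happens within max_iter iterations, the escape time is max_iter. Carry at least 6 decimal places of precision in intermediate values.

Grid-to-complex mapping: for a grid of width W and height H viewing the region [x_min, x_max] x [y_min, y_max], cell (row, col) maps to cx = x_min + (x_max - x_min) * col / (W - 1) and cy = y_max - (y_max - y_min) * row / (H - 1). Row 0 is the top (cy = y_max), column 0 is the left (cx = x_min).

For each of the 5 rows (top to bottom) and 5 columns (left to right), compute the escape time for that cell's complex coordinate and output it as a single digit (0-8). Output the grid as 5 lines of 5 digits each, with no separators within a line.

(row=0, col=0): c = -0.0800 + 1.4000i → escape time 2
(row=0, col=1): c = 0.1650 + 1.4000i → escape time 2
(row=0, col=2): c = 0.4100 + 1.4000i → escape time 2
(row=0, col=3): c = 0.6550 + 1.4000i → escape time 2
(row=0, col=4): c = 0.9000 + 1.4000i → escape time 2
(row=1, col=0): c = -0.0800 + 1.0125i → escape time 8
(row=1, col=1): c = 0.1650 + 1.0125i → escape time 4
(row=1, col=2): c = 0.4100 + 1.0125i → escape time 3
(row=1, col=3): c = 0.6550 + 1.0125i → escape time 2
(row=1, col=4): c = 0.9000 + 1.0125i → escape time 2
(row=2, col=0): c = -0.0800 + 0.6250i → escape time 8
(row=2, col=1): c = 0.1650 + 0.6250i → escape time 8
(row=2, col=2): c = 0.4100 + 0.6250i → escape time 8
(row=2, col=3): c = 0.6550 + 0.6250i → escape time 3
(row=2, col=4): c = 0.9000 + 0.6250i → escape time 2
(row=3, col=0): c = -0.0800 + 0.2375i → escape time 8
(row=3, col=1): c = 0.1650 + 0.2375i → escape time 8
(row=3, col=2): c = 0.4100 + 0.2375i → escape time 8
(row=3, col=3): c = 0.6550 + 0.2375i → escape time 4
(row=3, col=4): c = 0.9000 + 0.2375i → escape time 3
(row=4, col=0): c = -0.0800 + -0.1500i → escape time 8
(row=4, col=1): c = 0.1650 + -0.1500i → escape time 8
(row=4, col=2): c = 0.4100 + -0.1500i → escape time 8
(row=4, col=3): c = 0.6550 + -0.1500i → escape time 4
(row=4, col=4): c = 0.9000 + -0.1500i → escape time 3

Answer: 22222
84322
88832
88843
88843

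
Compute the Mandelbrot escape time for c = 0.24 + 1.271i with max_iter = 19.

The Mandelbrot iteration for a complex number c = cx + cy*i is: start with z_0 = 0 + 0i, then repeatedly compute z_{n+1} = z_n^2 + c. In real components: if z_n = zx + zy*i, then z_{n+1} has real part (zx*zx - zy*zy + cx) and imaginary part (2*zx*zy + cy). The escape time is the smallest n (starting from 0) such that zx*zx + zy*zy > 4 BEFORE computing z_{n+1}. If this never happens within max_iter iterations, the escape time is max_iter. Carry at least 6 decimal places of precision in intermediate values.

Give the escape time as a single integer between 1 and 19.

Answer: 2

Derivation:
z_0 = 0 + 0i, c = 0.2400 + 1.2710i
Iter 1: z = 0.2400 + 1.2710i, |z|^2 = 1.6730
Iter 2: z = -1.3178 + 1.8811i, |z|^2 = 5.2752
Escaped at iteration 2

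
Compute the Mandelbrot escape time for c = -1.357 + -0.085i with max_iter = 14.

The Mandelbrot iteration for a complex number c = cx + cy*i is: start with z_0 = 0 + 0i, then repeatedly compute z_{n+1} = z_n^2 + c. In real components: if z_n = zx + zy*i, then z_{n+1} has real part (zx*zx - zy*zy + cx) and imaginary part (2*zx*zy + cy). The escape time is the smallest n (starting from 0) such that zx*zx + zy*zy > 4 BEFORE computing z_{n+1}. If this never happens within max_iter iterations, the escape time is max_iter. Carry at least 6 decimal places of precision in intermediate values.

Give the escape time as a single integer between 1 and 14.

Answer: 14

Derivation:
z_0 = 0 + 0i, c = -1.3570 + -0.0850i
Iter 1: z = -1.3570 + -0.0850i, |z|^2 = 1.8487
Iter 2: z = 0.4772 + 0.1457i, |z|^2 = 0.2490
Iter 3: z = -1.1505 + 0.0541i, |z|^2 = 1.3265
Iter 4: z = -0.0363 + -0.2094i, |z|^2 = 0.0452
Iter 5: z = -1.3995 + -0.0698i, |z|^2 = 1.9635
Iter 6: z = 0.5968 + 0.1104i, |z|^2 = 0.3683
Iter 7: z = -1.0130 + 0.0467i, |z|^2 = 1.0284
Iter 8: z = -0.3330 + -0.1797i, |z|^2 = 0.1431
Iter 9: z = -1.2784 + 0.0346i, |z|^2 = 1.6355
Iter 10: z = 0.2761 + -0.1736i, |z|^2 = 0.1064
Iter 11: z = -1.3109 + -0.1809i, |z|^2 = 1.7511
Iter 12: z = 0.3287 + 0.3892i, |z|^2 = 0.2595
Iter 13: z = -1.4004 + 0.1708i, |z|^2 = 1.9904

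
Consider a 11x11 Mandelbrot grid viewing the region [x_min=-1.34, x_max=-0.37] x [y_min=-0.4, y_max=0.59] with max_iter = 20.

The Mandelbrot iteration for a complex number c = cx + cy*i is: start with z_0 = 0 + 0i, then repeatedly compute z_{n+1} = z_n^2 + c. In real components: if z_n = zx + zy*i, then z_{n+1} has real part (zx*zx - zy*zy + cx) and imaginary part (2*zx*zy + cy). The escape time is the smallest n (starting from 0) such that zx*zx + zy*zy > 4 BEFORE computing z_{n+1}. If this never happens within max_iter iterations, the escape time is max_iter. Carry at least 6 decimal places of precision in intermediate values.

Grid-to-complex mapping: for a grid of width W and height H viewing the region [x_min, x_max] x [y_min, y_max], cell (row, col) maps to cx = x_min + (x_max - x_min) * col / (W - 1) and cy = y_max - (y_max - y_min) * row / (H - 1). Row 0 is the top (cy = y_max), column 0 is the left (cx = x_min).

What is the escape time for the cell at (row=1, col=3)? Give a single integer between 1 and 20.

z_0 = 0 + 0i, c = -1.0490 + 0.4910i
Iter 1: z = -1.0490 + 0.4910i, |z|^2 = 1.3415
Iter 2: z = -0.1897 + -0.5391i, |z|^2 = 0.3266
Iter 3: z = -1.3037 + 0.6955i, |z|^2 = 2.1833
Iter 4: z = 0.1668 + -1.3225i, |z|^2 = 1.7767
Iter 5: z = -2.7701 + 0.0498i, |z|^2 = 7.6757
Escaped at iteration 5

Answer: 5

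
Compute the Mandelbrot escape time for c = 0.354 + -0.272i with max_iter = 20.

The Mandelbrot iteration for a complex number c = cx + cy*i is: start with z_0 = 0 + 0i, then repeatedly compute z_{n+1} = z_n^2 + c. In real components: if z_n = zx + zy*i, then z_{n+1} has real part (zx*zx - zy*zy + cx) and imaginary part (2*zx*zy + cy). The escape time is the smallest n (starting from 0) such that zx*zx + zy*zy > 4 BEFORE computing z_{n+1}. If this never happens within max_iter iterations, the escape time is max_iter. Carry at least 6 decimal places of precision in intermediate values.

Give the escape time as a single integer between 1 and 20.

Answer: 20

Derivation:
z_0 = 0 + 0i, c = 0.3540 + -0.2720i
Iter 1: z = 0.3540 + -0.2720i, |z|^2 = 0.1993
Iter 2: z = 0.4053 + -0.4646i, |z|^2 = 0.3801
Iter 3: z = 0.3025 + -0.6486i, |z|^2 = 0.5122
Iter 4: z = 0.0248 + -0.6644i, |z|^2 = 0.4420
Iter 5: z = -0.0868 + -0.3049i, |z|^2 = 0.1005
Iter 6: z = 0.2685 + -0.2191i, |z|^2 = 0.1201
Iter 7: z = 0.3781 + -0.3897i, |z|^2 = 0.2948
Iter 8: z = 0.3451 + -0.5667i, |z|^2 = 0.4402
Iter 9: z = 0.1520 + -0.6632i, |z|^2 = 0.4629
Iter 10: z = -0.0627 + -0.4736i, |z|^2 = 0.2282
Iter 11: z = 0.1336 + -0.2126i, |z|^2 = 0.0631
Iter 12: z = 0.3267 + -0.3288i, |z|^2 = 0.2148
Iter 13: z = 0.3526 + -0.4868i, |z|^2 = 0.3613
Iter 14: z = 0.2413 + -0.6153i, |z|^2 = 0.4368
Iter 15: z = 0.0337 + -0.5689i, |z|^2 = 0.3248
Iter 16: z = 0.0314 + -0.3103i, |z|^2 = 0.0973
Iter 17: z = 0.2587 + -0.2915i, |z|^2 = 0.1519
Iter 18: z = 0.3359 + -0.4228i, |z|^2 = 0.2916
Iter 19: z = 0.2881 + -0.5561i, |z|^2 = 0.3922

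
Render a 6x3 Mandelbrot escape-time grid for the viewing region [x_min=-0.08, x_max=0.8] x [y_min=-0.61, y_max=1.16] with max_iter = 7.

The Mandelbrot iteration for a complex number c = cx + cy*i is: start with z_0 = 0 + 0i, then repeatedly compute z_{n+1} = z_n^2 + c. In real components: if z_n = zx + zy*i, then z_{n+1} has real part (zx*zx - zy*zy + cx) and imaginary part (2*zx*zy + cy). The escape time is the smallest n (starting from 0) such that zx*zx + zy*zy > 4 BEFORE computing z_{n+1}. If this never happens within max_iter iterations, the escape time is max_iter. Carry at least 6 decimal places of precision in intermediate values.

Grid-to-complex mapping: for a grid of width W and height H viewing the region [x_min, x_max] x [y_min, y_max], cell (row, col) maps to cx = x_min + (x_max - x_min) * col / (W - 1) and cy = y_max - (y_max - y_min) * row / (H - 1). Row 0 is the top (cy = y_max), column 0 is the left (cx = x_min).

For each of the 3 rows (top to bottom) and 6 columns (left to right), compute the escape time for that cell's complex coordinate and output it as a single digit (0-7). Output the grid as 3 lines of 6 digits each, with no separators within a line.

(row=0, col=0): c = -0.0800 + 1.1600i → escape time 4
(row=0, col=1): c = 0.0960 + 1.1600i → escape time 3
(row=0, col=2): c = 0.2720 + 1.1600i → escape time 2
(row=0, col=3): c = 0.4480 + 1.1600i → escape time 2
(row=0, col=4): c = 0.6240 + 1.1600i → escape time 2
(row=0, col=5): c = 0.8000 + 1.1600i → escape time 2
(row=1, col=0): c = -0.0800 + 0.2750i → escape time 7
(row=1, col=1): c = 0.0960 + 0.2750i → escape time 7
(row=1, col=2): c = 0.2720 + 0.2750i → escape time 7
(row=1, col=3): c = 0.4480 + 0.2750i → escape time 7
(row=1, col=4): c = 0.6240 + 0.2750i → escape time 4
(row=1, col=5): c = 0.8000 + 0.2750i → escape time 3
(row=2, col=0): c = -0.0800 + -0.6100i → escape time 7
(row=2, col=1): c = 0.0960 + -0.6100i → escape time 7
(row=2, col=2): c = 0.2720 + -0.6100i → escape time 7
(row=2, col=3): c = 0.4480 + -0.6100i → escape time 5
(row=2, col=4): c = 0.6240 + -0.6100i → escape time 3
(row=2, col=5): c = 0.8000 + -0.6100i → escape time 3

Answer: 432222
777743
777533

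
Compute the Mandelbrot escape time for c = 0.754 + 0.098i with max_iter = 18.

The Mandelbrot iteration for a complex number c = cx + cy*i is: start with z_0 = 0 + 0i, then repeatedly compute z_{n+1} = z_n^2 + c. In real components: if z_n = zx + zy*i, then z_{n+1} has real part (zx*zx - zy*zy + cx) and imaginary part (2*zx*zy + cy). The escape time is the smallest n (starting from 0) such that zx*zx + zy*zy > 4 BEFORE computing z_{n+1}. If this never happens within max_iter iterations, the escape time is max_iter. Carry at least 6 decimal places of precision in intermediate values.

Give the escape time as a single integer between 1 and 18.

z_0 = 0 + 0i, c = 0.7540 + 0.0980i
Iter 1: z = 0.7540 + 0.0980i, |z|^2 = 0.5781
Iter 2: z = 1.3129 + 0.2458i, |z|^2 = 1.7841
Iter 3: z = 2.4173 + 0.7434i, |z|^2 = 6.3961
Escaped at iteration 3

Answer: 3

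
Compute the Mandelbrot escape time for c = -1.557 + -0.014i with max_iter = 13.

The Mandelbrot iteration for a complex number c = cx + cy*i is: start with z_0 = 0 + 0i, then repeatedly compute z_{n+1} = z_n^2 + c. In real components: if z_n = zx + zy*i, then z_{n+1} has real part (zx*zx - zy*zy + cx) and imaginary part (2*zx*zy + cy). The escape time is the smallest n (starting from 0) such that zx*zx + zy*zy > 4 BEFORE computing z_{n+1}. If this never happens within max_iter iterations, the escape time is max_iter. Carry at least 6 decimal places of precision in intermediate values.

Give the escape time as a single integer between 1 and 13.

Answer: 10

Derivation:
z_0 = 0 + 0i, c = -1.5570 + -0.0140i
Iter 1: z = -1.5570 + -0.0140i, |z|^2 = 2.4244
Iter 2: z = 0.8671 + 0.0296i, |z|^2 = 0.7527
Iter 3: z = -0.8061 + 0.0373i, |z|^2 = 0.6512
Iter 4: z = -0.9086 + -0.0742i, |z|^2 = 0.8311
Iter 5: z = -0.7369 + 0.1208i, |z|^2 = 0.5577
Iter 6: z = -1.0285 + -0.1920i, |z|^2 = 1.0947
Iter 7: z = -0.5360 + 0.3810i, |z|^2 = 0.4325
Iter 8: z = -1.4148 + -0.4225i, |z|^2 = 2.1802
Iter 9: z = 0.2662 + 1.1814i, |z|^2 = 1.4666
Iter 10: z = -2.8818 + 0.6150i, |z|^2 = 8.6831
Escaped at iteration 10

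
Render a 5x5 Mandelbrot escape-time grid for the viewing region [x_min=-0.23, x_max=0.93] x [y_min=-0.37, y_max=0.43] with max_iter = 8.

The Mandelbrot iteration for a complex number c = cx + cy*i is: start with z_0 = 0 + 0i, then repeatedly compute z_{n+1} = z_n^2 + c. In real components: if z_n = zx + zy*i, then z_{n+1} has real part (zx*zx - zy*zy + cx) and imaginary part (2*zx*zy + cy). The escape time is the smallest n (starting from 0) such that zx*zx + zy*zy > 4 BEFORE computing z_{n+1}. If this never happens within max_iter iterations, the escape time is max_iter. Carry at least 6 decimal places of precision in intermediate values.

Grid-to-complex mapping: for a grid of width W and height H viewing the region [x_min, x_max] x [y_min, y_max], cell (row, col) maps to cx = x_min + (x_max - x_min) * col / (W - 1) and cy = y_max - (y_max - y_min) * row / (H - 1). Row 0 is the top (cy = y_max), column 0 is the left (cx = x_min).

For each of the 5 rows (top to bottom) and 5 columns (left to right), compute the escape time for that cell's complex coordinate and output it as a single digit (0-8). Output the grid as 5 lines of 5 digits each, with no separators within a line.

(row=0, col=0): c = -0.2300 + 0.4300i → escape time 8
(row=0, col=1): c = 0.0600 + 0.4300i → escape time 8
(row=0, col=2): c = 0.3500 + 0.4300i → escape time 8
(row=0, col=3): c = 0.6400 + 0.4300i → escape time 3
(row=0, col=4): c = 0.9300 + 0.4300i → escape time 2
(row=1, col=0): c = -0.2300 + 0.2300i → escape time 8
(row=1, col=1): c = 0.0600 + 0.2300i → escape time 8
(row=1, col=2): c = 0.3500 + 0.2300i → escape time 8
(row=1, col=3): c = 0.6400 + 0.2300i → escape time 4
(row=1, col=4): c = 0.9300 + 0.2300i → escape time 3
(row=2, col=0): c = -0.2300 + 0.0300i → escape time 8
(row=2, col=1): c = 0.0600 + 0.0300i → escape time 8
(row=2, col=2): c = 0.3500 + 0.0300i → escape time 8
(row=2, col=3): c = 0.6400 + 0.0300i → escape time 4
(row=2, col=4): c = 0.9300 + 0.0300i → escape time 3
(row=3, col=0): c = -0.2300 + -0.1700i → escape time 8
(row=3, col=1): c = 0.0600 + -0.1700i → escape time 8
(row=3, col=2): c = 0.3500 + -0.1700i → escape time 8
(row=3, col=3): c = 0.6400 + -0.1700i → escape time 4
(row=3, col=4): c = 0.9300 + -0.1700i → escape time 3
(row=4, col=0): c = -0.2300 + -0.3700i → escape time 8
(row=4, col=1): c = 0.0600 + -0.3700i → escape time 8
(row=4, col=2): c = 0.3500 + -0.3700i → escape time 8
(row=4, col=3): c = 0.6400 + -0.3700i → escape time 3
(row=4, col=4): c = 0.9300 + -0.3700i → escape time 3

Answer: 88832
88843
88843
88843
88833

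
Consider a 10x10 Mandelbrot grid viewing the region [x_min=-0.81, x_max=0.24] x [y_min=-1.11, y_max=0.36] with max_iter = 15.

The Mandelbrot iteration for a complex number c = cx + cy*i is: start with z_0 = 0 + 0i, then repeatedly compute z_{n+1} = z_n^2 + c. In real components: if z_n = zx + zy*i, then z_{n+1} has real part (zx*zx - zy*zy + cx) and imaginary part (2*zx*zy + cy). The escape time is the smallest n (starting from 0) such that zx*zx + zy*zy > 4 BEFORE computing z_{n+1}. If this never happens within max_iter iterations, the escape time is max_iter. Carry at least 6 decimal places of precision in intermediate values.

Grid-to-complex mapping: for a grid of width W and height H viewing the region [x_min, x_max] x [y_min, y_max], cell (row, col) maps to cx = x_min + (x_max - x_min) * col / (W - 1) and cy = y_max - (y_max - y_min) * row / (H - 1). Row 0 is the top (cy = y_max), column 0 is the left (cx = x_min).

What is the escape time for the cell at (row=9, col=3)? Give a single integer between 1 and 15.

z_0 = 0 + 0i, c = -0.4600 + -1.1100i
Iter 1: z = -0.4600 + -1.1100i, |z|^2 = 1.4437
Iter 2: z = -1.4805 + -0.0888i, |z|^2 = 2.1998
Iter 3: z = 1.7240 + -0.8471i, |z|^2 = 3.6897
Iter 4: z = 1.7946 + -4.0307i, |z|^2 = 19.4670
Escaped at iteration 4

Answer: 4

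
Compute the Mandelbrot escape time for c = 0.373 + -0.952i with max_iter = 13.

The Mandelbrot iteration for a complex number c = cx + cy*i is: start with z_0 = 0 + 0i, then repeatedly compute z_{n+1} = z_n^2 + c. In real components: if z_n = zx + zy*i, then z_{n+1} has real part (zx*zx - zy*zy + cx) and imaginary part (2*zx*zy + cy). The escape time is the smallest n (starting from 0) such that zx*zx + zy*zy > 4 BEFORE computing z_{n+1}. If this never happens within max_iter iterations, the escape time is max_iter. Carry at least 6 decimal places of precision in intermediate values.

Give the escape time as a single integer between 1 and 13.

Answer: 3

Derivation:
z_0 = 0 + 0i, c = 0.3730 + -0.9520i
Iter 1: z = 0.3730 + -0.9520i, |z|^2 = 1.0454
Iter 2: z = -0.3942 + -1.6622i, |z|^2 = 2.9183
Iter 3: z = -2.2345 + 0.3584i, |z|^2 = 5.1215
Escaped at iteration 3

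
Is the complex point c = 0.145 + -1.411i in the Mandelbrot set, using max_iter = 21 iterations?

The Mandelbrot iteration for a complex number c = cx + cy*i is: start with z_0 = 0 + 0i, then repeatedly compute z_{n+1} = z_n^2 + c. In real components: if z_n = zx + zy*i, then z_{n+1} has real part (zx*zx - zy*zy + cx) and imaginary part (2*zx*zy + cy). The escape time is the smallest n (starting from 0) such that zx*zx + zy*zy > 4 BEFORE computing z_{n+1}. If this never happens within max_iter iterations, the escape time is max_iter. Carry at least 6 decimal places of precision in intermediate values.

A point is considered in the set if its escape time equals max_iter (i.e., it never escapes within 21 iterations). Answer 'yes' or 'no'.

Answer: no

Derivation:
z_0 = 0 + 0i, c = 0.1450 + -1.4110i
Iter 1: z = 0.1450 + -1.4110i, |z|^2 = 2.0119
Iter 2: z = -1.8249 + -1.8202i, |z|^2 = 6.6433
Escaped at iteration 2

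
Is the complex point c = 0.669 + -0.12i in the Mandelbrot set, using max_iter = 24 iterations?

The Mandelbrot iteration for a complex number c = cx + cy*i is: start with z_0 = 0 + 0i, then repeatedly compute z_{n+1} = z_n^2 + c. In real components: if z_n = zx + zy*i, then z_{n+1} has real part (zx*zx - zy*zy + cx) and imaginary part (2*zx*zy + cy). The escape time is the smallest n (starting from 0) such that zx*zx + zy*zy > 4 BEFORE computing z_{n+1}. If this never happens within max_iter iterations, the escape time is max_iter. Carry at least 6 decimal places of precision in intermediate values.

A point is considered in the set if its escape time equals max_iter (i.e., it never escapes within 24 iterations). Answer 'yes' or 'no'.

Answer: no

Derivation:
z_0 = 0 + 0i, c = 0.6690 + -0.1200i
Iter 1: z = 0.6690 + -0.1200i, |z|^2 = 0.4620
Iter 2: z = 1.1022 + -0.2806i, |z|^2 = 1.2935
Iter 3: z = 1.8050 + -0.7384i, |z|^2 = 3.8035
Iter 4: z = 3.3819 + -2.7859i, |z|^2 = 19.1981
Escaped at iteration 4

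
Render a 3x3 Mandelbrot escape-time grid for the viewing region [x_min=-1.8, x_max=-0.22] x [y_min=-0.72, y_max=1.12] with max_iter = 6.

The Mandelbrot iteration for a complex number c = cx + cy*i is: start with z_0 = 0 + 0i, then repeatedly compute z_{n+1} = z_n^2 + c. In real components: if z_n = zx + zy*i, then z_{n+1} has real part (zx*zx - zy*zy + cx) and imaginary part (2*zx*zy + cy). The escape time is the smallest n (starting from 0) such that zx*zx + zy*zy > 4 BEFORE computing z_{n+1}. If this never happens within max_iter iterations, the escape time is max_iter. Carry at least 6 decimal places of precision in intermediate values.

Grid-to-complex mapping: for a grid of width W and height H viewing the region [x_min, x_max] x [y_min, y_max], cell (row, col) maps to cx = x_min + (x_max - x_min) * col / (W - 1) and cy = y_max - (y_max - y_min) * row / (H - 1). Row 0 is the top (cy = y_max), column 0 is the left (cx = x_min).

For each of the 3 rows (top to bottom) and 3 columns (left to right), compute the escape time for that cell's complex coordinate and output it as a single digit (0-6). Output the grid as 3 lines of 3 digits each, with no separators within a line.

(row=0, col=0): c = -1.8000 + 1.1200i → escape time 1
(row=0, col=1): c = -1.0100 + 1.1200i → escape time 3
(row=0, col=2): c = -0.2200 + 1.1200i → escape time 6
(row=1, col=0): c = -1.8000 + 0.2000i → escape time 4
(row=1, col=1): c = -1.0100 + 0.2000i → escape time 6
(row=1, col=2): c = -0.2200 + 0.2000i → escape time 6
(row=2, col=0): c = -1.8000 + -0.7200i → escape time 2
(row=2, col=1): c = -1.0100 + -0.7200i → escape time 4
(row=2, col=2): c = -0.2200 + -0.7200i → escape time 6

Answer: 136
466
246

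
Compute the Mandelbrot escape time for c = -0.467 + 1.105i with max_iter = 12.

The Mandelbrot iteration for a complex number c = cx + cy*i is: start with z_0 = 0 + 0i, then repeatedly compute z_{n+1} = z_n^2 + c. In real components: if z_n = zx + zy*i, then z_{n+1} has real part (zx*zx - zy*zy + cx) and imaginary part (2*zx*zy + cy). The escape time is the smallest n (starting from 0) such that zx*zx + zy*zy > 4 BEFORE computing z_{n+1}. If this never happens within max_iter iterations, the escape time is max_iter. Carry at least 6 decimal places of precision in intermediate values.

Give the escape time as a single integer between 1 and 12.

z_0 = 0 + 0i, c = -0.4670 + 1.1050i
Iter 1: z = -0.4670 + 1.1050i, |z|^2 = 1.4391
Iter 2: z = -1.4699 + 0.0729i, |z|^2 = 2.1660
Iter 3: z = 1.6884 + 0.8906i, |z|^2 = 3.6438
Iter 4: z = 1.5905 + 4.1123i, |z|^2 = 19.4411
Escaped at iteration 4

Answer: 4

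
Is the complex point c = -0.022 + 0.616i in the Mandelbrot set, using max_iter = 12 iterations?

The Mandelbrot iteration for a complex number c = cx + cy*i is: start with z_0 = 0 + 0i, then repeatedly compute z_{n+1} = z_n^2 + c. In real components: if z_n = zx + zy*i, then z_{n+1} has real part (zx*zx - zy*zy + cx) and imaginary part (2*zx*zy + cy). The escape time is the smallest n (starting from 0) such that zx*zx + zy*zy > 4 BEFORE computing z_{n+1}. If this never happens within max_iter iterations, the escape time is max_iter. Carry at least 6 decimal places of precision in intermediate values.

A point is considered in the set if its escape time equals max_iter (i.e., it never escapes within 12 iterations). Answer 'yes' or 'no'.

Answer: yes

Derivation:
z_0 = 0 + 0i, c = -0.0220 + 0.6160i
Iter 1: z = -0.0220 + 0.6160i, |z|^2 = 0.3799
Iter 2: z = -0.4010 + 0.5889i, |z|^2 = 0.5076
Iter 3: z = -0.2080 + 0.1437i, |z|^2 = 0.0639
Iter 4: z = 0.0006 + 0.5562i, |z|^2 = 0.3094
Iter 5: z = -0.3314 + 0.6167i, |z|^2 = 0.4901
Iter 6: z = -0.2925 + 0.2073i, |z|^2 = 0.1285
Iter 7: z = 0.0206 + 0.4947i, |z|^2 = 0.2452
Iter 8: z = -0.2663 + 0.6364i, |z|^2 = 0.4759
Iter 9: z = -0.3560 + 0.2770i, |z|^2 = 0.2035
Iter 10: z = 0.0280 + 0.4187i, |z|^2 = 0.1761
Iter 11: z = -0.1966 + 0.6394i, |z|^2 = 0.4475
Did not escape in 12 iterations → in set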